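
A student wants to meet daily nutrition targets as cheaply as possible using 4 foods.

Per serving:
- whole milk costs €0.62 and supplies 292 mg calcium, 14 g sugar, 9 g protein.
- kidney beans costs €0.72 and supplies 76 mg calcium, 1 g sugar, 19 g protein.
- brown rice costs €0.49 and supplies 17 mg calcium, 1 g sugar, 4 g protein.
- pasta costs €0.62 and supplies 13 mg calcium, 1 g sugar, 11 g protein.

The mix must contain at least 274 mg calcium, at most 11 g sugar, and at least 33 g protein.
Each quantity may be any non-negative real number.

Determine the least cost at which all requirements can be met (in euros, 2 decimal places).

Let x1 = servings of whole milk, x2 = servings of kidney beans, x3 = servings of brown rice, x4 = servings of pasta.
Minimize 0.62x1 + 0.72x2 + 0.49x3 + 0.62x4 with:
  292x1 + 76x2 + 17x3 + 13x4 ≥ 274   (calcium)
  14x1 + 1x2 + 1x3 + 1x4 ≤ 11   (sugar)
  9x1 + 19x2 + 4x3 + 11x4 ≥ 33   (protein)
  x1, x2, x3, x4 ≥ 0.
The cheapest feasible vertex uses only whole milk, kidney beans; brown rice, pasta are not used. There the calcium and protein constraints are tight.
Solving gives x1 = 0.5547, x2 = 1.474.
Cost = 0.62·0.5547 + 0.72·1.474 = 1.4052.

€1.41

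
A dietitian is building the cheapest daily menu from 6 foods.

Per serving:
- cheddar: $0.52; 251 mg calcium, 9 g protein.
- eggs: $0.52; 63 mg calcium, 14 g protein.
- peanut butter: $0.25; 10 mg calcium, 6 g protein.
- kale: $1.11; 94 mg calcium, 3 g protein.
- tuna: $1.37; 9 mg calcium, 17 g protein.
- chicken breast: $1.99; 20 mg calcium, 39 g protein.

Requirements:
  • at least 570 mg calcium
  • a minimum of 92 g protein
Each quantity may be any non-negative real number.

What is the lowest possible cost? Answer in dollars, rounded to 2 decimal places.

$3.55

Set it up as a linear program. Let x1 = servings of cheddar, x2 = servings of eggs, x3 = servings of peanut butter, x4 = servings of kale, x5 = servings of tuna, x6 = servings of chicken breast.
min 0.52x1 + 0.52x2 + 0.25x3 + 1.11x4 + 1.37x5 + 1.99x6 s.t.:
  251x1 + 63x2 + 10x3 + 94x4 + 9x5 + 20x6 ≥ 570   (calcium)
  9x1 + 14x2 + 6x3 + 3x4 + 17x5 + 39x6 ≥ 92   (protein)
  x1, x2, x3, x4, x5, x6 ≥ 0.
The cheapest feasible vertex uses only cheddar, eggs; peanut butter, kale, tuna, chicken breast are not used. Binding constraints: calcium and protein.
Solving gives x1 = 0.7411, x2 = 6.095.
Hence cost = 0.52·0.7411 + 0.52·6.095 = $3.5548.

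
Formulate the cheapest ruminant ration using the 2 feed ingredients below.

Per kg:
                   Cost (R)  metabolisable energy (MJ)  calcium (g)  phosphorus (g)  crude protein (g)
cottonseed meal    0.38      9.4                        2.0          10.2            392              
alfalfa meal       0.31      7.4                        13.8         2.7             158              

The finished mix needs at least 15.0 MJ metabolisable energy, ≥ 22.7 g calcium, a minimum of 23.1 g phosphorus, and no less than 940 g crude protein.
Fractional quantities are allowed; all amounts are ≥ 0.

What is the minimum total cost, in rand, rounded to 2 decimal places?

R1.15

Set it up as a linear program. Let x1 = kg of cottonseed meal, x2 = kg of alfalfa meal.
Minimize 0.38x1 + 0.31x2 with:
  9.4x1 + 7.4x2 ≥ 15   (metabolisable energy)
  2x1 + 13.8x2 ≥ 22.7   (calcium)
  10.2x1 + 2.7x2 ≥ 23.1   (phosphorus)
  392x1 + 158x2 ≥ 940   (crude protein)
  x1, x2 ≥ 0.
Both inputs are positive at the optimum. Binding constraints: calcium and phosphorus.
So cottonseed meal = 1.902 kg, alfalfa meal = 1.369 kg.
Objective = 0.38·1.902 + 0.31·1.369 = 1.1472.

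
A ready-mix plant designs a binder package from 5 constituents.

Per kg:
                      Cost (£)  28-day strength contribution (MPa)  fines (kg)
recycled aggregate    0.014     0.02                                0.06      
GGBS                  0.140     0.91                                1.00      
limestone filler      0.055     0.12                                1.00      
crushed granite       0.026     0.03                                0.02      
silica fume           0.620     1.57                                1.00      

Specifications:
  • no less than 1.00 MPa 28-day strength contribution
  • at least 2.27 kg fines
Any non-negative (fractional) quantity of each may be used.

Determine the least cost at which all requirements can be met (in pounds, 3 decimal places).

Set it up as a linear program. Let x1 = kg of recycled aggregate, x2 = kg of GGBS, x3 = kg of limestone filler, x4 = kg of crushed granite, x5 = kg of silica fume.
Minimize 0.014x1 + 0.14x2 + 0.055x3 + 0.026x4 + 0.62x5 subject to:
  0.02x1 + 0.91x2 + 0.12x3 + 0.03x4 + 1.57x5 ≥ 1   (28-day strength contribution)
  0.06x1 + 1x2 + 1x3 + 0.02x4 + 1x5 ≥ 2.27   (fines)
  x1, x2, x3, x4, x5 ≥ 0.
The cheapest feasible vertex uses only GGBS, limestone filler; recycled aggregate, crushed granite, silica fume are not used. The 28-day strength contribution and fines requirements are met with equality.
So GGBS = 0.921 kg, limestone filler = 1.349 kg.
Hence cost = 0.14·0.921 + 0.055·1.349 = £0.20314.

£0.203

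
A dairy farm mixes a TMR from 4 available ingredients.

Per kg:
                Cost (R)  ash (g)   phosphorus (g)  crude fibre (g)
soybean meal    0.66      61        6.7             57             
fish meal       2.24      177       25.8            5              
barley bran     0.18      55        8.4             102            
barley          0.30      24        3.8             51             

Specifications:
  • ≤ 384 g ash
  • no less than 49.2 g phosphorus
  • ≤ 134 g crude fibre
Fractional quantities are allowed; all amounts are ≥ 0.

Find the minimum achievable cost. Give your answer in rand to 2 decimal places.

R3.59

This is a linear program. Let x1 = kg of soybean meal, x2 = kg of fish meal, x3 = kg of barley bran, x4 = kg of barley.
Minimize 0.66x1 + 2.24x2 + 0.18x3 + 0.3x4 s.t.:
  61x1 + 177x2 + 55x3 + 24x4 ≤ 384   (ash)
  6.7x1 + 25.8x2 + 8.4x3 + 3.8x4 ≥ 49.2   (phosphorus)
  57x1 + 5x2 + 102x3 + 51x4 ≤ 134   (crude fibre)
  x1, x2, x3, x4 ≥ 0.
At the optimum only fish meal, barley bran are positive (soybean meal, barley = 0). The phosphorus and crude fibre requirements are met with equality.
Optimal quantities: fish meal = 1.503 kg, barley bran = 1.24 kg.
Total cost: 2.24·1.503 + 0.18·1.24 = 3.5899.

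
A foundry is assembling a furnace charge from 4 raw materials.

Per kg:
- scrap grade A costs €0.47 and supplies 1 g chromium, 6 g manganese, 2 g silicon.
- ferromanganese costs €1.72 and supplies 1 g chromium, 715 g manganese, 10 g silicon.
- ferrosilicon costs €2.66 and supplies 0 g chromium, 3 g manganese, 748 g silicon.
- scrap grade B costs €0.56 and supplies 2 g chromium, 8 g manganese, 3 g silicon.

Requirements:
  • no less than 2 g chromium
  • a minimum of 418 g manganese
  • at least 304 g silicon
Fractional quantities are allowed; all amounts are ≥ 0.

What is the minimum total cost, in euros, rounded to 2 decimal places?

€2.44

Set it up as a linear program. Let x1 = kg of scrap grade A, x2 = kg of ferromanganese, x3 = kg of ferrosilicon, x4 = kg of scrap grade B.
min 0.47x1 + 1.72x2 + 2.66x3 + 0.56x4 s.t.:
  1x1 + 1x2 + 2x4 ≥ 2   (chromium)
  6x1 + 715x2 + 3x3 + 8x4 ≥ 418   (manganese)
  2x1 + 10x2 + 748x3 + 3x4 ≥ 304   (silicon)
  x1, x2, x3, x4 ≥ 0.
The cheapest feasible vertex uses only ferromanganese, ferrosilicon, scrap grade B; scrap grade A is not used. Binding constraints: chromium, manganese, silicon.
Solving gives x2 = 0.575, x3 = 0.3959, x4 = 0.7125.
Cost = 1.72·0.575 + 2.66·0.3959 + 0.56·0.7125 = 2.4411.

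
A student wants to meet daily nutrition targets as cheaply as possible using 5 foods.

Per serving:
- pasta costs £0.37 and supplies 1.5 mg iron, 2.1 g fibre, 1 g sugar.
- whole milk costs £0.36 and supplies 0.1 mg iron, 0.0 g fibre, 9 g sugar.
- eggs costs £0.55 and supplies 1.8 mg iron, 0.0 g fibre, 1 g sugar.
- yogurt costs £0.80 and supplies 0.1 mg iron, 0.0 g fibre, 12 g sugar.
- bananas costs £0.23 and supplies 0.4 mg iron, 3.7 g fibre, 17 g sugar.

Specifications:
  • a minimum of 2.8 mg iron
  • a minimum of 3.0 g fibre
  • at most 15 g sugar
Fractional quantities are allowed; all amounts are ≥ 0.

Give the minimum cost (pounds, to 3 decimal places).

This is a linear program. Let x1 = servings of pasta, x2 = servings of whole milk, x3 = servings of eggs, x4 = servings of yogurt, x5 = servings of bananas.
Minimize 0.37x1 + 0.36x2 + 0.55x3 + 0.8x4 + 0.23x5 s.t.:
  1.5x1 + 0.1x2 + 1.8x3 + 0.1x4 + 0.4x5 ≥ 2.8   (iron)
  2.1x1 + 3.7x5 ≥ 3   (fibre)
  1x1 + 9x2 + 1x3 + 12x4 + 17x5 ≤ 15   (sugar)
  x1, x2, x3, x4, x5 ≥ 0.
The cheapest feasible vertex uses only pasta; whole milk, eggs, yogurt, bananas are not used. There the iron constraint is tight.
Solving gives x1 = 1.867.
Cost = 0.37·1.867 = 0.69079.

£0.691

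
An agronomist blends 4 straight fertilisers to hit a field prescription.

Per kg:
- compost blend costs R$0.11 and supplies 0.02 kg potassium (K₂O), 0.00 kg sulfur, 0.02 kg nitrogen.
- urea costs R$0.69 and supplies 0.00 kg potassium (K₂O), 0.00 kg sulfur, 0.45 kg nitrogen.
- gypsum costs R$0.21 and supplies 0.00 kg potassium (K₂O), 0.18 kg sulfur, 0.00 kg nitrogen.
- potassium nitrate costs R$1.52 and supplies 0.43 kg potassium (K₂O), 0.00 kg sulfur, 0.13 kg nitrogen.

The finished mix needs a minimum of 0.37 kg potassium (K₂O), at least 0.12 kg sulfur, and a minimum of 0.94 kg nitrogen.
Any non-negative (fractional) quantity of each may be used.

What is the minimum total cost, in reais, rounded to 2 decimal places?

Let x1 = kg of compost blend, x2 = kg of urea, x3 = kg of gypsum, x4 = kg of potassium nitrate.
Minimize 0.11x1 + 0.69x2 + 0.21x3 + 1.52x4 s.t.:
  0.02x1 + 0.43x4 ≥ 0.37   (potassium (K₂O))
  0.18x3 ≥ 0.12   (sulfur)
  0.02x1 + 0.45x2 + 0.13x4 ≥ 0.94   (nitrogen)
  x1, x2, x3, x4 ≥ 0.
At the optimum only urea, gypsum, potassium nitrate are positive (compost blend = 0). Binding constraints: potassium (K₂O), sulfur, nitrogen.
Solving gives x2 = 1.84, x3 = 0.6667, x4 = 0.8605.
Hence cost = 0.69·1.84 + 0.21·0.6667 + 1.52·0.8605 = R$2.7176.

R$2.72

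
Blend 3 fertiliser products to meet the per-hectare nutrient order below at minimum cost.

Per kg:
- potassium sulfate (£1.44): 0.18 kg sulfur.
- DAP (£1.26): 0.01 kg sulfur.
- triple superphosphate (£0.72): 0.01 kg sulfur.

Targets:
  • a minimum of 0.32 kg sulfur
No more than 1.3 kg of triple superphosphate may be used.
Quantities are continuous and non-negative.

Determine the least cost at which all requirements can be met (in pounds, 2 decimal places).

Let x1 = kg of potassium sulfate, x2 = kg of DAP, x3 = kg of triple superphosphate.
Minimise 1.44x1 + 1.26x2 + 0.72x3 with:
  0.18x1 + 0.01x2 + 0.01x3 ≥ 0.32   (sulfur)
  x3 ≤ 1.3
  x1, x2, x3 ≥ 0.
At the optimum only potassium sulfate is positive (DAP, triple superphosphate = 0). Binding constraint: sulfur.
Optimal quantities: potassium sulfate = 1.778 kg.
Hence cost = 1.44·1.778 = £2.5603.

£2.56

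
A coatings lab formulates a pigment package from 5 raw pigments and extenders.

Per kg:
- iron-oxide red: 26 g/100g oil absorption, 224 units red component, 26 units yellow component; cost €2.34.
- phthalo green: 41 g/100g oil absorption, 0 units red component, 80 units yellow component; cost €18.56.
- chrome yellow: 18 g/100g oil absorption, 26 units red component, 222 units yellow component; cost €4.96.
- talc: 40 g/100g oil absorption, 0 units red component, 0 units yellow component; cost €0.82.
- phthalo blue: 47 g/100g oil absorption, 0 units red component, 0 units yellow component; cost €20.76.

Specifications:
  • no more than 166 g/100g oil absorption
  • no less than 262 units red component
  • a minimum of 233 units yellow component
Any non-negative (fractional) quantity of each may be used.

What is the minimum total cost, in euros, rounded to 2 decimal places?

€7.07

Set it up as a linear program. Let x1 = kg of iron-oxide red, x2 = kg of phthalo green, x3 = kg of chrome yellow, x4 = kg of talc, x5 = kg of phthalo blue.
min 2.34x1 + 18.56x2 + 4.96x3 + 0.82x4 + 20.76x5 s.t.:
  26x1 + 41x2 + 18x3 + 40x4 + 47x5 ≤ 166   (oil absorption)
  224x1 + 26x3 ≥ 262   (red component)
  26x1 + 80x2 + 222x3 ≥ 233   (yellow component)
  x1, x2, x3, x4, x5 ≥ 0.
At the optimum only iron-oxide red, chrome yellow are positive (phthalo green, talc, phthalo blue = 0). The red component and yellow component requirements are met with equality.
Optimal quantities: iron-oxide red = 1.062 kg, chrome yellow = 0.9251 kg.
Total cost: 2.34·1.062 + 4.96·0.9251 = 7.0736.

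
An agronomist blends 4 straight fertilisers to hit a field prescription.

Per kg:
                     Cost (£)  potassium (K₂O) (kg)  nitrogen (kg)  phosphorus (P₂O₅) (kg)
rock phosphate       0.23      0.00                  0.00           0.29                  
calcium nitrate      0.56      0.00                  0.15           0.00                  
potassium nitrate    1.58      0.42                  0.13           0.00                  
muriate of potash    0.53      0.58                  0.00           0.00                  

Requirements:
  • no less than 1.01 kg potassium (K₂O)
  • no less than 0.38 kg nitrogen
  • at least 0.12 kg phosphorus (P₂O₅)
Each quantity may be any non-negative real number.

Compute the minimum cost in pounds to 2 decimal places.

Let x1 = kg of rock phosphate, x2 = kg of calcium nitrate, x3 = kg of potassium nitrate, x4 = kg of muriate of potash.
min 0.23x1 + 0.56x2 + 1.58x3 + 0.53x4 s.t.:
  0.42x3 + 0.58x4 ≥ 1.01   (potassium (K₂O))
  0.15x2 + 0.13x3 ≥ 0.38   (nitrogen)
  0.29x1 ≥ 0.12   (phosphorus (P₂O₅))
  x1, x2, x3, x4 ≥ 0.
The minimum-cost mix takes nothing from potassium nitrate — only rock phosphate, calcium nitrate, muriate of potash. Binding constraints: potassium (K₂O), nitrogen, phosphorus (P₂O₅).
So rock phosphate = 0.4138 kg, calcium nitrate = 2.533 kg, muriate of potash = 1.741 kg.
Hence cost = 0.23·0.4138 + 0.56·2.533 + 0.53·1.741 = £2.4364.

£2.44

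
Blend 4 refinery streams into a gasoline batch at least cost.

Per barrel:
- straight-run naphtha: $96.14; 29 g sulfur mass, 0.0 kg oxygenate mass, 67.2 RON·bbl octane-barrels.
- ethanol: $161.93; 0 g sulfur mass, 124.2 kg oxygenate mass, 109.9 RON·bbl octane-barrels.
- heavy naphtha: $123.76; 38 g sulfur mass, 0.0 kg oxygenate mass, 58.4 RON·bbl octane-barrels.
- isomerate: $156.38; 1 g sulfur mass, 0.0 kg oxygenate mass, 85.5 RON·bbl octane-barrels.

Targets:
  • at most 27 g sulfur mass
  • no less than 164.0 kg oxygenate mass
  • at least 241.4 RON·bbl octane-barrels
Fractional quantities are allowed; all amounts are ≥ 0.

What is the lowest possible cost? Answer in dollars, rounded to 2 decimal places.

$353.01

Let x1 = barrels of straight-run naphtha, x2 = barrels of ethanol, x3 = barrels of heavy naphtha, x4 = barrels of isomerate.
Minimize 96.14x1 + 161.93x2 + 123.76x3 + 156.38x4 s.t.:
  29x1 + 38x3 + 1x4 ≤ 27   (sulfur mass)
  124.2x2 ≥ 164   (oxygenate mass)
  67.2x1 + 109.9x2 + 58.4x3 + 85.5x4 ≥ 241.4   (octane-barrels)
  x1, x2, x3, x4 ≥ 0.
The minimum-cost mix takes nothing from heavy naphtha, isomerate — only straight-run naphtha, ethanol. The sulfur mass and octane-barrels requirements are met with equality.
So straight-run naphtha = 0.931034 barrels, ethanol = 1.62725 barrels.
Total cost: 96.14·0.931034 + 161.93·1.62725 = 353.0102.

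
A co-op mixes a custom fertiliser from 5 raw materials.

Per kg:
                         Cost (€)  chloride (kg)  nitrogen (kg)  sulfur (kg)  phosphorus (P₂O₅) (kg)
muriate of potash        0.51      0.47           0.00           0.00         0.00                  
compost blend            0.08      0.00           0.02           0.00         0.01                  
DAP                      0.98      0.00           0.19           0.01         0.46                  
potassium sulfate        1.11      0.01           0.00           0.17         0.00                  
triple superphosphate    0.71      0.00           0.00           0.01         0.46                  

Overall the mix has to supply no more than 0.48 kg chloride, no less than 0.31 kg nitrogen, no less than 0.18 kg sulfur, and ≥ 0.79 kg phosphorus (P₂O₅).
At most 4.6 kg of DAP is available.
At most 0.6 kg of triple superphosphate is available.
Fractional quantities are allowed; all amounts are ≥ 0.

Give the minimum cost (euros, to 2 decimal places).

€2.72

Let x1 = kg of muriate of potash, x2 = kg of compost blend, x3 = kg of DAP, x4 = kg of potassium sulfate, x5 = kg of triple superphosphate.
min 0.51x1 + 0.08x2 + 0.98x3 + 1.11x4 + 0.71x5 subject to:
  0.47x1 + 0.01x4 ≤ 0.48   (chloride)
  0.02x2 + 0.19x3 ≥ 0.31   (nitrogen)
  0.01x3 + 0.17x4 + 0.01x5 ≥ 0.18   (sulfur)
  0.01x2 + 0.46x3 + 0.46x5 ≥ 0.79   (phosphorus (P₂O₅))
  x3 ≤ 4.6
  x5 ≤ 0.6
  x1, x2, x3, x4, x5 ≥ 0.
At the optimum only DAP, potassium sulfate, triple superphosphate are positive (muriate of potash, compost blend = 0). There the nitrogen, sulfur, phosphorus (P₂O₅) constraints are tight.
Solving gives x3 = 1.632, x4 = 0.9578, x5 = 0.08581.
Total cost: 0.98·1.632 + 1.11·0.9578 + 0.71·0.08581 = 2.7234.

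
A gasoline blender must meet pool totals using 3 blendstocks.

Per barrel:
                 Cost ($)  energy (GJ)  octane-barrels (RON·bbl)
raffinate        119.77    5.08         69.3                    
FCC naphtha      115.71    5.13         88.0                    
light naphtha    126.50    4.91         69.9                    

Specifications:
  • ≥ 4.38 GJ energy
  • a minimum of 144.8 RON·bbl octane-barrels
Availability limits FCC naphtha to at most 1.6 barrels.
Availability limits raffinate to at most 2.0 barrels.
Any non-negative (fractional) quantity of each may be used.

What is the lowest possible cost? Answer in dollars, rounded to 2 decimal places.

$192.05

Let x1 = barrels of raffinate, x2 = barrels of FCC naphtha, x3 = barrels of light naphtha.
Minimize 119.77x1 + 115.71x2 + 126.5x3 s.t.:
  5.08x1 + 5.13x2 + 4.91x3 ≥ 4.38   (energy)
  69.3x1 + 88x2 + 69.9x3 ≥ 144.8   (octane-barrels)
  x2 ≤ 1.6
  x1 ≤ 2
  x1, x2, x3 ≥ 0.
The minimum-cost mix takes nothing from light naphtha — only raffinate, FCC naphtha. Binding constraints: octane-barrels and the FCC naphtha cap.
That vertex is x1 = 0.05772, x2 = 1.6.
Objective = 119.77·0.05772 + 115.71·1.6 = 192.0491.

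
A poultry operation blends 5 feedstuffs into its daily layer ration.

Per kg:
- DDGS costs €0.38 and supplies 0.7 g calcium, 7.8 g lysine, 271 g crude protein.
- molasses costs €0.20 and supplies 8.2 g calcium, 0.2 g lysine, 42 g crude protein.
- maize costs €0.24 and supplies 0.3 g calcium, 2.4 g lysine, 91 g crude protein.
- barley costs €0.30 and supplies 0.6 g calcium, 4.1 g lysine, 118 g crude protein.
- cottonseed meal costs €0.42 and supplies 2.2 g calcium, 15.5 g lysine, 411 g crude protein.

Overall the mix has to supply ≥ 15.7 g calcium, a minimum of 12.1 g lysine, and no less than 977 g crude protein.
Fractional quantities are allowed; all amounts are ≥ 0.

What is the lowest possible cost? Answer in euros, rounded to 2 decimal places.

Treat it as an LP. Let x1 = kg of DDGS, x2 = kg of molasses, x3 = kg of maize, x4 = kg of barley, x5 = kg of cottonseed meal.
Minimize 0.38x1 + 0.2x2 + 0.24x3 + 0.3x4 + 0.42x5 with:
  0.7x1 + 8.2x2 + 0.3x3 + 0.6x4 + 2.2x5 ≥ 15.7   (calcium)
  7.8x1 + 0.2x2 + 2.4x3 + 4.1x4 + 15.5x5 ≥ 12.1   (lysine)
  271x1 + 42x2 + 91x3 + 118x4 + 411x5 ≥ 977   (crude protein)
  x1, x2, x3, x4, x5 ≥ 0.
The minimum-cost mix takes nothing from DDGS, maize, barley — only molasses, cottonseed meal. Binding constraints: calcium and crude protein.
That vertex is x2 = 1.313, x5 = 2.243.
Hence cost = 0.2·1.313 + 0.42·2.243 = €1.2047.

€1.20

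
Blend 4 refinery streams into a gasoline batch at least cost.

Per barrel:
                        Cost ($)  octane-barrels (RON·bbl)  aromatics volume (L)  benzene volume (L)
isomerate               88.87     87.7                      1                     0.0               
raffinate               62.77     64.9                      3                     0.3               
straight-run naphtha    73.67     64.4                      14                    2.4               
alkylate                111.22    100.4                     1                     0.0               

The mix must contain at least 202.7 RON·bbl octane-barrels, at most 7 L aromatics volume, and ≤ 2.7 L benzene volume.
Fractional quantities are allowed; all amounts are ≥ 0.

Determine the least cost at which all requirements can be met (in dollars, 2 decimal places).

$199.19

Treat it as an LP. Let x1 = barrels of isomerate, x2 = barrels of raffinate, x3 = barrels of straight-run naphtha, x4 = barrels of alkylate.
Minimise 88.87x1 + 62.77x2 + 73.67x3 + 111.22x4 s.t.:
  87.7x1 + 64.9x2 + 64.4x3 + 100.4x4 ≥ 202.7   (octane-barrels)
  1x1 + 3x2 + 14x3 + 1x4 ≤ 7   (aromatics volume)
  0.3x2 + 2.4x3 ≤ 2.7   (benzene volume)
  x1, x2, x3, x4 ≥ 0.
At the optimum only isomerate, raffinate are positive (straight-run naphtha, alkylate = 0). There the octane-barrels and aromatics volume constraints are tight.
Solving gives x1 = 0.77598, x2 = 2.0747.
Objective = 88.87·0.77598 + 62.77·2.0747 = 199.1903.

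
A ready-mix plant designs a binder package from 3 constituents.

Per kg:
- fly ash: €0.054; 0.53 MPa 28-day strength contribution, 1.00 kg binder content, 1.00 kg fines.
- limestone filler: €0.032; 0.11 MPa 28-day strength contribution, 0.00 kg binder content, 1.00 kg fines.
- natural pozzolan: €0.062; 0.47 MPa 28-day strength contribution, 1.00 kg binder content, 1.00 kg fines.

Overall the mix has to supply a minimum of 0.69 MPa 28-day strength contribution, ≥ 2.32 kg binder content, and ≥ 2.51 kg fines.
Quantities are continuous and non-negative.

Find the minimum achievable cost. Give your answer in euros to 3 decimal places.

€0.131

Set it up as a linear program. Let x1 = kg of fly ash, x2 = kg of limestone filler, x3 = kg of natural pozzolan.
Minimize 0.054x1 + 0.032x2 + 0.062x3 s.t.:
  0.53x1 + 0.11x2 + 0.47x3 ≥ 0.69   (28-day strength contribution)
  1x1 + 1x3 ≥ 2.32   (binder content)
  1x1 + 1x2 + 1x3 ≥ 2.51   (fines)
  x1, x2, x3 ≥ 0.
The minimum-cost mix takes nothing from natural pozzolan — only fly ash, limestone filler. There the binder content and fines constraints are tight.
Solving gives x1 = 2.32, x2 = 0.19.
Total cost: 0.054·2.32 + 0.032·0.19 = 0.13136.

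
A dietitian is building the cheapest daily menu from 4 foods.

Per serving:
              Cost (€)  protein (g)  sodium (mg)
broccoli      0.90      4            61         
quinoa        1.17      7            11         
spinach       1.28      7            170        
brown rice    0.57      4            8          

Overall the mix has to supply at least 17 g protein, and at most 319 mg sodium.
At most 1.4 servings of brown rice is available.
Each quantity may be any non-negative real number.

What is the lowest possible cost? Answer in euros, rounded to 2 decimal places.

€2.70

This is a linear program. Let x1 = servings of broccoli, x2 = servings of quinoa, x3 = servings of spinach, x4 = servings of brown rice.
Minimise 0.9x1 + 1.17x2 + 1.28x3 + 0.57x4 with:
  4x1 + 7x2 + 7x3 + 4x4 ≥ 17   (protein)
  61x1 + 11x2 + 170x3 + 8x4 ≤ 319   (sodium)
  x4 ≤ 1.4
  x1, x2, x3, x4 ≥ 0.
The cheapest feasible vertex uses only quinoa, brown rice; broccoli, spinach are not used. The protein and the brown rice cap requirements are met with equality.
So quinoa = 1.629 servings, brown rice = 1.4 servings.
Hence cost = 1.17·1.629 + 0.57·1.4 = €2.7039.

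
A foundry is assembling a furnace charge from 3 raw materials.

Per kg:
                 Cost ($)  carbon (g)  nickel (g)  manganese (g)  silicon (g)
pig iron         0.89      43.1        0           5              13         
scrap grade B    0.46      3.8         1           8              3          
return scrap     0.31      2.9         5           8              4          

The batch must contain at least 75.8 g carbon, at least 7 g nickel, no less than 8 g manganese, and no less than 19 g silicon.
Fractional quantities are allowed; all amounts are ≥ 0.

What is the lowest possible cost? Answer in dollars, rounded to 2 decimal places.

Treat it as an LP. Let x1 = kg of pig iron, x2 = kg of scrap grade B, x3 = kg of return scrap.
min 0.89x1 + 0.46x2 + 0.31x3 subject to:
  43.1x1 + 3.8x2 + 2.9x3 ≥ 75.8   (carbon)
  1x2 + 5x3 ≥ 7   (nickel)
  5x1 + 8x2 + 8x3 ≥ 8   (manganese)
  13x1 + 3x2 + 4x3 ≥ 19   (silicon)
  x1, x2, x3 ≥ 0.
The cheapest feasible vertex uses only pig iron, return scrap; scrap grade B is not used. Binding constraints: carbon and nickel.
Solving gives x1 = 1.665, x3 = 1.4.
Objective = 0.89·1.665 + 0.31·1.4 = 1.9159.

$1.92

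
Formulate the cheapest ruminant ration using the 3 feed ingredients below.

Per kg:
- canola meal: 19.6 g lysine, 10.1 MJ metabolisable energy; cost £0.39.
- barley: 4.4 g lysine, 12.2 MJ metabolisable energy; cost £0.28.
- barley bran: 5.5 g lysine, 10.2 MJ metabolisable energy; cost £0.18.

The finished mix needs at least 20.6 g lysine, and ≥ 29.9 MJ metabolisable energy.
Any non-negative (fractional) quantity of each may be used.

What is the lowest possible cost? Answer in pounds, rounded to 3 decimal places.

£0.595

Set it up as a linear program. Let x1 = kg of canola meal, x2 = kg of barley, x3 = kg of barley bran.
Minimize 0.39x1 + 0.28x2 + 0.18x3 with:
  19.6x1 + 4.4x2 + 5.5x3 ≥ 20.6   (lysine)
  10.1x1 + 12.2x2 + 10.2x3 ≥ 29.9   (metabolisable energy)
  x1, x2, x3 ≥ 0.
The minimum-cost mix takes nothing from barley — only canola meal, barley bran. There the lysine and metabolisable energy constraints are tight.
Optimal quantities: canola meal = 0.3163 kg, barley bran = 2.618 kg.
Objective = 0.39·0.3163 + 0.18·2.618 = 0.59460.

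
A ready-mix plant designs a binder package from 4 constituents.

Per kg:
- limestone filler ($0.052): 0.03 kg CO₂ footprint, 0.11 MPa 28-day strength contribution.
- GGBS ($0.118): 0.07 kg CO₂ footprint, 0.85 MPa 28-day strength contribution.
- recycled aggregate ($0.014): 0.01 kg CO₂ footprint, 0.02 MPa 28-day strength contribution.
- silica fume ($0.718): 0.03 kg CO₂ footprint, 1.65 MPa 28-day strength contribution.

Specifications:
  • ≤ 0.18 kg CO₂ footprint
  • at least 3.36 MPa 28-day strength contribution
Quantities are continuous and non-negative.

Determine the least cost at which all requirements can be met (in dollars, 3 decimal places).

$0.913

Set it up as a linear program. Let x1 = kg of limestone filler, x2 = kg of GGBS, x3 = kg of recycled aggregate, x4 = kg of silica fume.
min 0.052x1 + 0.118x2 + 0.014x3 + 0.718x4 with:
  0.03x1 + 0.07x2 + 0.01x3 + 0.03x4 ≤ 0.18   (CO₂ footprint)
  0.11x1 + 0.85x2 + 0.02x3 + 1.65x4 ≥ 3.36   (28-day strength contribution)
  x1, x2, x3, x4 ≥ 0.
The minimum-cost mix takes nothing from limestone filler, recycled aggregate — only GGBS, silica fume. There the CO₂ footprint and 28-day strength contribution constraints are tight.
Optimal quantities: GGBS = 2.18 kg, silica fume = 0.9133 kg.
Cost = 0.118·2.18 + 0.718·0.9133 = 0.91299.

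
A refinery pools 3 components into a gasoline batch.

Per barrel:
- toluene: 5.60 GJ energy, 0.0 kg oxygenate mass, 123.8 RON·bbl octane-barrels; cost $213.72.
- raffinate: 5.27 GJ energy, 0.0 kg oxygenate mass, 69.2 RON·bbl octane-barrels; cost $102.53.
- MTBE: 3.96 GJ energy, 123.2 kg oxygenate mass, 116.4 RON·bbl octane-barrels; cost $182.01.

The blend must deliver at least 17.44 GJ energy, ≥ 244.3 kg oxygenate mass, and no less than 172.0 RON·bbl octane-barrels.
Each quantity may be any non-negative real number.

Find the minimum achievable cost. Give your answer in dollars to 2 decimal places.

$547.45

Let x1 = barrels of toluene, x2 = barrels of raffinate, x3 = barrels of MTBE.
Minimise 213.72x1 + 102.53x2 + 182.01x3 subject to:
  5.6x1 + 5.27x2 + 3.96x3 ≥ 17.44   (energy)
  123.2x3 ≥ 244.3   (oxygenate mass)
  123.8x1 + 69.2x2 + 116.4x3 ≥ 172   (octane-barrels)
  x1, x2, x3 ≥ 0.
The minimum-cost mix takes nothing from toluene — only raffinate, MTBE. Binding constraints: energy and oxygenate mass.
That vertex is x2 = 1.81926, x3 = 1.98295.
Objective = 102.53·1.81926 + 182.01·1.98295 = 547.4455.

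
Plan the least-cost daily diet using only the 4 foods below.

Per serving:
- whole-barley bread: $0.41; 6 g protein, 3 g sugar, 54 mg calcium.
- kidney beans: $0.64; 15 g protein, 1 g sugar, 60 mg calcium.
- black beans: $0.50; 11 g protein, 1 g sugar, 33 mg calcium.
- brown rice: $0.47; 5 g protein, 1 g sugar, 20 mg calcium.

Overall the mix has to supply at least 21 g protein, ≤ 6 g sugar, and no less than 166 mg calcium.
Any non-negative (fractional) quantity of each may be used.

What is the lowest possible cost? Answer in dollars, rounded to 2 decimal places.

Let x1 = servings of whole-barley bread, x2 = servings of kidney beans, x3 = servings of black beans, x4 = servings of brown rice.
Minimize 0.41x1 + 0.64x2 + 0.5x3 + 0.47x4 s.t.:
  6x1 + 15x2 + 11x3 + 5x4 ≥ 21   (protein)
  3x1 + 1x2 + 1x3 + 1x4 ≤ 6   (sugar)
  54x1 + 60x2 + 33x3 + 20x4 ≥ 166   (calcium)
  x1, x2, x3, x4 ≥ 0.
The minimum-cost mix takes nothing from black beans, brown rice — only whole-barley bread, kidney beans. There the sugar and calcium constraints are tight.
Optimal quantities: whole-barley bread = 1.54 servings, kidney beans = 1.381 servings.
Cost = 0.41·1.54 + 0.64·1.381 = 1.5152.

$1.52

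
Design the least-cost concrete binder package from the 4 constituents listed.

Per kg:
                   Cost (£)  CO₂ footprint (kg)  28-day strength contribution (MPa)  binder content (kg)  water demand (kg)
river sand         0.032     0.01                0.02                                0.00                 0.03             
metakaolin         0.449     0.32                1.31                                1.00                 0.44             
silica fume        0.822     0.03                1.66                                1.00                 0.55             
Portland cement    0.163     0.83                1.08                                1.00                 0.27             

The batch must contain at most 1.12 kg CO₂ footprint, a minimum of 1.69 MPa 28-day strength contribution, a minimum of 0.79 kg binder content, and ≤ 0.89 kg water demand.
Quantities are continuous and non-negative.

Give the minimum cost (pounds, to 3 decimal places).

£0.320

This is a linear program. Let x1 = kg of river sand, x2 = kg of metakaolin, x3 = kg of silica fume, x4 = kg of Portland cement.
min 0.032x1 + 0.449x2 + 0.822x3 + 0.163x4 s.t.:
  0.01x1 + 0.32x2 + 0.03x3 + 0.83x4 ≤ 1.12   (CO₂ footprint)
  0.02x1 + 1.31x2 + 1.66x3 + 1.08x4 ≥ 1.69   (28-day strength contribution)
  1x2 + 1x3 + 1x4 ≥ 0.79   (binder content)
  0.03x1 + 0.44x2 + 0.55x3 + 0.27x4 ≤ 0.89   (water demand)
  x1, x2, x3, x4 ≥ 0.
The minimum-cost mix takes nothing from river sand, silica fume — only metakaolin, Portland cement. There the CO₂ footprint and 28-day strength contribution constraints are tight.
So metakaolin = 0.2603 kg, Portland cement = 1.249 kg.
Cost = 0.449·0.2603 + 0.163·1.249 = 0.32046.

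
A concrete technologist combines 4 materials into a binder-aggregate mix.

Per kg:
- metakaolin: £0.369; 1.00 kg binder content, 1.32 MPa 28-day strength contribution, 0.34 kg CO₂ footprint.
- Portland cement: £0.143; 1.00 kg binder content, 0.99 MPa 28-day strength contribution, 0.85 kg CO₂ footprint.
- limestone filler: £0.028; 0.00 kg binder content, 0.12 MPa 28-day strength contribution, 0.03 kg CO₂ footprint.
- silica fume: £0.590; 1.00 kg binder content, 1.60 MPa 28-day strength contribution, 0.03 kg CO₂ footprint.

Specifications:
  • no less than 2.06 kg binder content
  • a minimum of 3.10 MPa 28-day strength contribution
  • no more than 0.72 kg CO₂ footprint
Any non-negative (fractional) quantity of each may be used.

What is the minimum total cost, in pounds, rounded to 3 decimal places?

£0.880

This is a linear program. Let x1 = kg of metakaolin, x2 = kg of Portland cement, x3 = kg of limestone filler, x4 = kg of silica fume.
Minimize 0.369x1 + 0.143x2 + 0.028x3 + 0.59x4 subject to:
  1x1 + 1x2 + 1x4 ≥ 2.06   (binder content)
  1.32x1 + 0.99x2 + 0.12x3 + 1.6x4 ≥ 3.1   (28-day strength contribution)
  0.34x1 + 0.85x2 + 0.03x3 + 0.03x4 ≤ 0.72   (CO₂ footprint)
  x1, x2, x3, x4 ≥ 0.
The cheapest feasible vertex uses only metakaolin, limestone filler, silica fume; Portland cement is not used. Binding constraints: binder content, 28-day strength contribution, CO₂ footprint.
Optimal quantities: metakaolin = 1.861 kg, limestone filler = 2.709 kg, silica fume = 0.1989 kg.
Cost = 0.369·1.861 + 0.028·2.709 + 0.59·0.1989 = 0.87991.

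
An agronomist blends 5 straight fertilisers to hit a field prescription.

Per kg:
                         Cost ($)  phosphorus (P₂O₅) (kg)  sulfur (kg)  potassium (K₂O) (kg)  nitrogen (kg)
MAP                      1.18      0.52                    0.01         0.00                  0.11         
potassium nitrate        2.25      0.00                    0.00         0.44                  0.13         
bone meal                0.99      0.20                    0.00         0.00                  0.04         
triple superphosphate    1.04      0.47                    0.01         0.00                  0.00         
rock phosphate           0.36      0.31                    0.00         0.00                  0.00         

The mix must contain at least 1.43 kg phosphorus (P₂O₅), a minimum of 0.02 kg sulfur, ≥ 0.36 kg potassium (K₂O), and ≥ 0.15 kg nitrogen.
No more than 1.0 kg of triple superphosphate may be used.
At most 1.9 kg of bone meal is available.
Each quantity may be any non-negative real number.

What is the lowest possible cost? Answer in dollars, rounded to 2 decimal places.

$4.57

Let x1 = kg of MAP, x2 = kg of potassium nitrate, x3 = kg of bone meal, x4 = kg of triple superphosphate, x5 = kg of rock phosphate.
min 1.18x1 + 2.25x2 + 0.99x3 + 1.04x4 + 0.36x5 s.t.:
  0.52x1 + 0.2x3 + 0.47x4 + 0.31x5 ≥ 1.43   (phosphorus (P₂O₅))
  0.01x1 + 0.01x4 ≥ 0.02   (sulfur)
  0.44x2 ≥ 0.36   (potassium (K₂O))
  0.11x1 + 0.13x2 + 0.04x3 ≥ 0.15   (nitrogen)
  x4 ≤ 1
  x3 ≤ 1.9
  x1, x2, x3, x4, x5 ≥ 0.
The optimal basis is {MAP, potassium nitrate, triple superphosphate, rock phosphate}; bone meal drops out. The phosphorus (P₂O₅), sulfur, potassium (K₂O), the triple superphosphate cap requirements are met with equality.
That vertex is x1 = 1, x2 = 0.8182, x4 = 1, x5 = 1.419.
Total cost: 1.18·1 + 2.25·0.8182 + 1.04·1 + 0.36·1.419 = 4.5718.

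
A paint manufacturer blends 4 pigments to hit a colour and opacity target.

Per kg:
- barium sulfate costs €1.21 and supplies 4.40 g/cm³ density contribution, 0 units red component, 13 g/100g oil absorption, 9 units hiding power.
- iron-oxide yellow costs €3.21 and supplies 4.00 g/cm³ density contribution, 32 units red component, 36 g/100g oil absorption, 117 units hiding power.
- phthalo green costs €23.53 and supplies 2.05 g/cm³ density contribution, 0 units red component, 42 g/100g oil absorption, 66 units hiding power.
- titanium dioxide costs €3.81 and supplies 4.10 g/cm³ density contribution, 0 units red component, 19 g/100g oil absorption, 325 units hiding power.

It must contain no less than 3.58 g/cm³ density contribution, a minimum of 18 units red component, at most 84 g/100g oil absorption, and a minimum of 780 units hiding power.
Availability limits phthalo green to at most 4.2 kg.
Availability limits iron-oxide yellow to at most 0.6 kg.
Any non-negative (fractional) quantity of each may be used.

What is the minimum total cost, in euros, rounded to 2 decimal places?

€10.18

Set it up as a linear program. Let x1 = kg of barium sulfate, x2 = kg of iron-oxide yellow, x3 = kg of phthalo green, x4 = kg of titanium dioxide.
min 1.21x1 + 3.21x2 + 23.53x3 + 3.81x4 s.t.:
  4.4x1 + 4x2 + 2.05x3 + 4.1x4 ≥ 3.58   (density contribution)
  32x2 ≥ 18   (red component)
  13x1 + 36x2 + 42x3 + 19x4 ≤ 84   (oil absorption)
  9x1 + 117x2 + 66x3 + 325x4 ≥ 780   (hiding power)
  x3 ≤ 4.2
  x2 ≤ 0.6
  x1, x2, x3, x4 ≥ 0.
The cheapest feasible vertex uses only iron-oxide yellow, titanium dioxide; barium sulfate, phthalo green are not used. There the red component and hiding power constraints are tight.
So iron-oxide yellow = 0.5625 kg, titanium dioxide = 2.197 kg.
Hence cost = 3.21·0.5625 + 3.81·2.197 = €10.1762.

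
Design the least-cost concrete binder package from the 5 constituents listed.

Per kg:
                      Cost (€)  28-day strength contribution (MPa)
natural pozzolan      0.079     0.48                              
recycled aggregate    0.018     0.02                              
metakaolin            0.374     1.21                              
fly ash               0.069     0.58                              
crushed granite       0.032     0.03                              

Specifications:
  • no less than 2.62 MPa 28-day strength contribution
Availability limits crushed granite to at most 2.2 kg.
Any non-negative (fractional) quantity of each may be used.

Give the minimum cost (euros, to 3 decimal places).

Treat it as an LP. Let x1 = kg of natural pozzolan, x2 = kg of recycled aggregate, x3 = kg of metakaolin, x4 = kg of fly ash, x5 = kg of crushed granite.
Minimise 0.079x1 + 0.018x2 + 0.374x3 + 0.069x4 + 0.032x5 with:
  0.48x1 + 0.02x2 + 1.21x3 + 0.58x4 + 0.03x5 ≥ 2.62   (28-day strength contribution)
  x5 ≤ 2.2
  x1, x2, x3, x4, x5 ≥ 0.
The minimum-cost mix takes nothing from natural pozzolan, recycled aggregate, metakaolin, crushed granite — only fly ash. There the 28-day strength contribution constraint is tight.
That vertex is x4 = 4.517.
Hence cost = 0.069·4.517 = €0.31167.

€0.312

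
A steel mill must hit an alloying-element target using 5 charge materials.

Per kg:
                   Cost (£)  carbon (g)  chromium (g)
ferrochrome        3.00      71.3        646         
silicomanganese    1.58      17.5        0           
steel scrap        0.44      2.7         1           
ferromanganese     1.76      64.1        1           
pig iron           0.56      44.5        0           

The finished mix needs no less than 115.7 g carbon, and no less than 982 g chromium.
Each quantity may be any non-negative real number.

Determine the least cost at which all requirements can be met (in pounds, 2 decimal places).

Set it up as a linear program. Let x1 = kg of ferrochrome, x2 = kg of silicomanganese, x3 = kg of steel scrap, x4 = kg of ferromanganese, x5 = kg of pig iron.
Minimise 3x1 + 1.58x2 + 0.44x3 + 1.76x4 + 0.56x5 with:
  71.3x1 + 17.5x2 + 2.7x3 + 64.1x4 + 44.5x5 ≥ 115.7   (carbon)
  646x1 + 1x3 + 1x4 ≥ 982   (chromium)
  x1, x2, x3, x4, x5 ≥ 0.
The optimal basis is {ferrochrome, pig iron}; silicomanganese, steel scrap, ferromanganese drop out. Binding constraints: carbon and chromium.
So ferrochrome = 1.52 kg, pig iron = 0.1644 kg.
Cost = 3·1.52 + 0.56·0.1644 = 4.6521.

£4.65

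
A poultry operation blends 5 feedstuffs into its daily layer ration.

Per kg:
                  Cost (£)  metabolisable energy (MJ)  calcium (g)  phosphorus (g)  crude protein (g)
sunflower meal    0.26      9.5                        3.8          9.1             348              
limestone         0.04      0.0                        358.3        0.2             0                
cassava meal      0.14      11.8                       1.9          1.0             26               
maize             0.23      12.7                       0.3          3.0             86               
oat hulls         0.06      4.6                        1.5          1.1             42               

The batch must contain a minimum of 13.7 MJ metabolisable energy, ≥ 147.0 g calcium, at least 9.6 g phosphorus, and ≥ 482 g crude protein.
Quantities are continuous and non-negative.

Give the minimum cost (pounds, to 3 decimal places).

£0.380

Let x1 = kg of sunflower meal, x2 = kg of limestone, x3 = kg of cassava meal, x4 = kg of maize, x5 = kg of oat hulls.
min 0.26x1 + 0.04x2 + 0.14x3 + 0.23x4 + 0.06x5 with:
  9.5x1 + 11.8x3 + 12.7x4 + 4.6x5 ≥ 13.7   (metabolisable energy)
  3.8x1 + 358.3x2 + 1.9x3 + 0.3x4 + 1.5x5 ≥ 147   (calcium)
  9.1x1 + 0.2x2 + 1x3 + 3x4 + 1.1x5 ≥ 9.6   (phosphorus)
  348x1 + 26x3 + 86x4 + 42x5 ≥ 482   (crude protein)
  x1, x2, x3, x4, x5 ≥ 0.
At the optimum only sunflower meal, limestone, oat hulls are positive (cassava meal, maize = 0). Binding constraints: metabolisable energy, calcium, crude protein.
Optimal quantities: sunflower meal = 1.366 kg, limestone = 0.3951 kg, oat hulls = 0.1569 kg.
Total cost: 0.26·1.366 + 0.04·0.3951 + 0.06·0.1569 = 0.38038.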